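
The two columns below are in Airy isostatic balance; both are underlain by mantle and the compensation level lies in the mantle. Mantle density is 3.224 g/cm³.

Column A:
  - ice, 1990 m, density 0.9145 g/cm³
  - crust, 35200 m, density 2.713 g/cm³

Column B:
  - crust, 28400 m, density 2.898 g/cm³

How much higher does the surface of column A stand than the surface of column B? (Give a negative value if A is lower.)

For any compensation level in the mantle, the mantle terms cancel and isostasy reduces to e = (Σt_A − Σt_B) − (Σ(ρt)_A − Σ(ρt)_B) / ρ_m.
Σt_A = 37190 m; Σt_B = 28400 m; Σ(ρt)_A = 97317.455; Σ(ρt)_B = 82303.2 (in m·g/cm³).
e = (37190 − 28400) − (97317.455 − 82303.2) / 3.224 = 4130 m.

4130 m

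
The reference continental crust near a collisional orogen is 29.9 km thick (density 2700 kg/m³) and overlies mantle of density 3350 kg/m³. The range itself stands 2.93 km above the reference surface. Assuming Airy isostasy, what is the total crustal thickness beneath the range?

45 km

Root depth r = h ρ_c / (ρ_m − ρ_c) = 2.93 km × 2700 / 650 = 12.17 km.
Total thickness = T + h + r = 29.9 km + 2.93 km + 12.17 km = 45 km.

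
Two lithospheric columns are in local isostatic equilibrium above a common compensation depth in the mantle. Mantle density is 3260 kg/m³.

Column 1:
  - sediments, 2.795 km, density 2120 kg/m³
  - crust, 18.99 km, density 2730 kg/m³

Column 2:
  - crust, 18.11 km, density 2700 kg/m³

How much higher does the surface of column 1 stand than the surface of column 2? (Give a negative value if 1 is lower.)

For any compensation level in the mantle, the mantle terms cancel and isostasy reduces to e = (Σt_1 − Σt_2) − (Σ(ρt)_1 − Σ(ρt)_2) / ρ_m.
Σt_1 = 21.785 km; Σt_2 = 18.11 km; Σ(ρt)_1 = 57768.1; Σ(ρt)_2 = 48897 (in km·kg/m³).
e = (21.785 − 18.11) − (57768.1 − 48897) / 3260 = 0.954 km.

0.954 km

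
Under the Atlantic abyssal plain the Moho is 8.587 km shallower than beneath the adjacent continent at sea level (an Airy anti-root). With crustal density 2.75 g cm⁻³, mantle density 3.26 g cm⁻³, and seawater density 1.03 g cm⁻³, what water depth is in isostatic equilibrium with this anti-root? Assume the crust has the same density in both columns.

Replacing a thickness d of crust by seawater at the top must be balanced by replacing crust with mantle at the base: d (ρ_c − ρ_w) = a (ρ_m − ρ_c).
d = a (ρ_m − ρ_c)/(ρ_c − ρ_w) = 8.587 km × 0.51/1.72 = 2.55 km.

2.55 km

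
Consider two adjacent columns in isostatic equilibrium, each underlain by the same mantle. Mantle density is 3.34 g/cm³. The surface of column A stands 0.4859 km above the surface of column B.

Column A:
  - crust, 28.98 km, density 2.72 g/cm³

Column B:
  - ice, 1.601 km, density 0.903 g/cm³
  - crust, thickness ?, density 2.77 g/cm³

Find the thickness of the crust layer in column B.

21.8 km

Take the compensation level at the base of the deeper column (depth z_c below the surface of column A) and equate Σ ρ_i t_i down to z_c; mantle fills any gap and the z_c terms cancel.
Column A: 28.98×2.72 + (z_c − 28.98)×3.34
Column B: 0.4859×0 + 1.601×0.903 + x×2.77 + (z_c − 0.4859 − 1.601 − x)×3.34
The z_c×3.34 term appears on both sides and cancels. Collect the known terms of each column as K = Σ(ρt)_known − 3.34 × (depth of known layers): K_A = 78.8256 − 3.34×28.98 = −17.9676; K_B = 1.445703 − 3.34×(0.4859 + 1.601) = −5.524543.
Balance: K_A = K_B − x×(3.34 − 2.77), so x = (K_B − K_A)/(3.34 − 2.77) = 12.4431/0.57 = 21.8 km.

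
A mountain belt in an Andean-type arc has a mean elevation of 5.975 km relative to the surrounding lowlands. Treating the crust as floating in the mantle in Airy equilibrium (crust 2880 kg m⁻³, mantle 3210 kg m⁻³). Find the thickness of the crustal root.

Equating mass per unit area of the two columns: the weight of the topography is balanced by the buoyancy of the root, ρ_c h = (ρ_m − ρ_c) r.
r = h · ρ_c / (ρ_m − ρ_c) = 5.975 km × 2880 / (3210 − 2880) = 52.1 km.

52.1 km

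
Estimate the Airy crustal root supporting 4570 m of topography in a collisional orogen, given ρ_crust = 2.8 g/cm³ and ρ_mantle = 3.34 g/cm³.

Isostatic balance requires: the weight of the topography is balanced by the buoyancy of the root, ρ_c h = (ρ_m − ρ_c) r.
r = h · ρ_c / (ρ_m − ρ_c) = 4570 m × 2.8 / (3.34 − 2.8) = 23700 m.

23700 m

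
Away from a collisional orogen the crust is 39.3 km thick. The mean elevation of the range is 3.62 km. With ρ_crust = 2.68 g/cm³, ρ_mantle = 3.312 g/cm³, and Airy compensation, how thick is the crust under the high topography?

Root depth r = h ρ_c / (ρ_m − ρ_c) = 3.62 km × 2.68 / 0.632 = 15.35 km.
Total thickness = T + h + r = 39.3 km + 3.62 km + 15.35 km = 58.3 km.

58.3 km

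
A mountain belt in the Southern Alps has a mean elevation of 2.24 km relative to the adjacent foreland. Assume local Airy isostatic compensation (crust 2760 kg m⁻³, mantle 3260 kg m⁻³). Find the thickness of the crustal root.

12.4 km

In Airy isostatic equilibrium: the weight of the topography is balanced by the buoyancy of the root, ρ_c h = (ρ_m − ρ_c) r.
r = h · ρ_c / (ρ_m − ρ_c) = 2.24 km × 2760 / (3260 − 2760) = 12.4 km.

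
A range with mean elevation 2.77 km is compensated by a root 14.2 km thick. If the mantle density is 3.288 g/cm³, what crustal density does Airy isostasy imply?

ρ_c h = (ρ_m − ρ_c) r → ρ_c (h + r) = ρ_m r → ρ_c = ρ_m r / (h + r).
ρ_c = 3.288 × 14.2 km / (2.77 km + 14.2 km) = 2.75 g/cm³.

2.75 g/cm³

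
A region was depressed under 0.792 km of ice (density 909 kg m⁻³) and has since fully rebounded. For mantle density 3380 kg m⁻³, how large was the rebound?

0.213 km

Removing the load lets mantle flow back in; uplift u satisfies ρ_ice t = ρ_m u.
u = t ρ_ice/ρ_m = 0.792 km × 909/3380 = 0.213 km.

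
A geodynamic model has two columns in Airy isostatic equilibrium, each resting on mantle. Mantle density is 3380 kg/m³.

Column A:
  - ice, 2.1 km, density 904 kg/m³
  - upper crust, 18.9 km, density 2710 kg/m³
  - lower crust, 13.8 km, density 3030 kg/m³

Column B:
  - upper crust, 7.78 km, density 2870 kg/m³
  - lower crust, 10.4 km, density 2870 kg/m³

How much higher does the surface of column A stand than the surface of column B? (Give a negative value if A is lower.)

For any compensation level in the mantle, the mantle terms cancel and isostasy reduces to e = (Σt_A − Σt_B) − (Σ(ρt)_A − Σ(ρt)_B) / ρ_m.
Σt_A = 34.8 km; Σt_B = 18.18 km; Σ(ρt)_A = 94931.4; Σ(ρt)_B = 52176.6 (in km·kg/m³).
e = (34.8 − 18.18) − (94931.4 − 52176.6) / 3380 = 3.97 km.

3.97 km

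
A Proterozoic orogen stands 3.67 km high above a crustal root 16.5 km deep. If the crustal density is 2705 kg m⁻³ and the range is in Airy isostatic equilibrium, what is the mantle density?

Airy balance: ρ_c h = (ρ_m − ρ_c) r → ρ_m = ρ_c (1 + h/r).
ρ_m = 2705 × (1 + 3.67 km/16.5 km) = 3310 kg m⁻³.

3310 kg m⁻³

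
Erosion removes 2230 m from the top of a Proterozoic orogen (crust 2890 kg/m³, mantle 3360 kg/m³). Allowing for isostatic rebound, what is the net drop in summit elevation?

Rebound u = e ρ_c/ρ_m = 2230 m × 2890/3360 = 1918 m.
Net surface drop = e − u = 2230 m − 1918 m = e (ρ_m − ρ_c)/ρ_m = 312 m.

312 m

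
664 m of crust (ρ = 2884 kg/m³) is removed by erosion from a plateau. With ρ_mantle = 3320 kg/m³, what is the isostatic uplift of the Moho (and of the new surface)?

577 m

Unloading: uplift u = e ρ_c/ρ_m = 664 m × 2884/3320 = 577 m.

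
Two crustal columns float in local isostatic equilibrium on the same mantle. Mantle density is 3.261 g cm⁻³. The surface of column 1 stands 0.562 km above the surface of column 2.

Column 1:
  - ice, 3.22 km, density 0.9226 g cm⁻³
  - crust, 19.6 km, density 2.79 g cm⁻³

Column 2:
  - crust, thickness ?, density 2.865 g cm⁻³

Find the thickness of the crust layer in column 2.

Take the compensation level at the base of the deeper column (depth z_c below the surface of column 1) and equate Σ ρ_i t_i down to z_c; mantle fills any gap and the z_c terms cancel.
Column 1: 3.22×0.9226 + 19.6×2.79 + (z_c − 22.82)×3.261
Column 2: 0.562×0 + x×2.865 + (z_c − 0.562 − 0 − x)×3.261
The z_c×3.261 term appears on both sides and cancels. Collect the known terms of each column as K = Σ(ρt)_known − 3.261 × (depth of known layers): K_1 = 57.654772 − 3.261×22.82 = −16.761248; K_2 = 0 − 3.261×(0.562 + 0) = −1.832682.
Balance: K_1 = K_2 − x×(3.261 − 2.865), so x = (K_2 − K_1)/(3.261 − 2.865) = 14.9286/0.396 = 37.7 km.

37.7 km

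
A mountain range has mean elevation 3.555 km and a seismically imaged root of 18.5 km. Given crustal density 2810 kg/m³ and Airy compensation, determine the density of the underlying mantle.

Airy balance: ρ_c h = (ρ_m − ρ_c) r → ρ_m = ρ_c (1 + h/r).
ρ_m = 2810 × (1 + 3.555 km/18.5 km) = 3350 kg/m³.

3350 kg/m³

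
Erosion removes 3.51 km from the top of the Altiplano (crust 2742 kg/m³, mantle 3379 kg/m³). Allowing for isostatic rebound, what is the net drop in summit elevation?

0.662 km

Rebound u = e ρ_c/ρ_m = 3.51 km × 2742/3379 = 2.848 km.
Net surface drop = e − u = 3.51 km − 2.848 km = e (ρ_m − ρ_c)/ρ_m = 0.662 km.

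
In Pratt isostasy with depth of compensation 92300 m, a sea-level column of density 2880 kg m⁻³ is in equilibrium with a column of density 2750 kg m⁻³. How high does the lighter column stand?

ρ_ref D = ρ (D + h) → h = D (ρ_ref − ρ)/ρ.
h = 92300 m × (2880 − 2750)/2750 = 4360 m.

4360 m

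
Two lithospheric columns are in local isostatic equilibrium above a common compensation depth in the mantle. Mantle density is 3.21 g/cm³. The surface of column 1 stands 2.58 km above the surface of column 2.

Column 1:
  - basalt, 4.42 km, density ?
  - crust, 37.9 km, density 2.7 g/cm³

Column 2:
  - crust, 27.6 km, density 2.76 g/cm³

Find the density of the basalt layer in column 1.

Take the compensation level at the base of the deeper column (depth z_c below the surface of column 1) and equate Σ ρ_i t_i down to z_c; mantle fills any gap and the z_c terms cancel.
Column 1: 4.42×ρ + 37.9×2.7 + (z_c − 42.32)×3.21
Column 2: 2.58×0 + 27.6×2.76 + (z_c − 2.58 − 27.6)×3.21
The z_c×3.21 term appears on both sides and cancels. Collect the known terms of each column as K = Σ(ρt)_known − 3.21 × (depth of known layers): K_1 = 102.33 − 3.21×42.32 = −33.5172; K_2 = 76.176 − 3.21×(2.58 + 27.6) = −20.7018.
Balance: K_1 + 4.42×ρ = K_2, so ρ = (K_2 − K_1)/4.42 = 12.8154/4.42 = 2.9 g/cm³.

2.9 g/cm³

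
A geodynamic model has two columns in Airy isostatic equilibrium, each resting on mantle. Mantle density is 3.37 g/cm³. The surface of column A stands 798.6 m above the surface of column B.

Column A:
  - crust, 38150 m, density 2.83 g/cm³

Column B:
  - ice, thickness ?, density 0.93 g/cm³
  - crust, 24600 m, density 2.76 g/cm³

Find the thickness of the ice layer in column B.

Take the compensation level at the base of the deeper column (depth z_c below the surface of column A) and equate Σ ρ_i t_i down to z_c; mantle fills any gap and the z_c terms cancel.
Column A: 38150×2.83 + (z_c − 38150)×3.37
Column B: 798.6×0 + x×0.93 + 24600×2.76 + (z_c − 798.6 − 24600 − x)×3.37
The z_c×3.37 term appears on both sides and cancels. Collect the known terms of each column as K = Σ(ρt)_known − 3.37 × (depth of known layers): K_A = 107964.5 − 3.37×38150 = −20601; K_B = 67896 − 3.37×(798.6 + 24600) = −17697.282.
Balance: K_A = K_B − x×(3.37 − 0.93), so x = (K_B − K_A)/(3.37 − 0.93) = 2903.72/2.44 = 1190 m.

1190 m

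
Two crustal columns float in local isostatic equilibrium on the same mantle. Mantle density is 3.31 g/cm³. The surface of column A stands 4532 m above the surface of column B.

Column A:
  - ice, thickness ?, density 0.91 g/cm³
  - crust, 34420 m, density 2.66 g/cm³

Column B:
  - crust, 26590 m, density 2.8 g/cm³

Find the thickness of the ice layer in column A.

Take the compensation level at the base of the deeper column (depth z_c below the surface of column A) and equate Σ ρ_i t_i down to z_c; mantle fills any gap and the z_c terms cancel.
Column A: x×0.91 + 34420×2.66 + (z_c − 34420 − x)×3.31
Column B: 4532×0 + 26590×2.8 + (z_c − 4532 − 26590)×3.31
The z_c×3.31 term appears on both sides and cancels. Collect the known terms of each column as K = Σ(ρt)_known − 3.31 × (depth of known layers): K_A = 91557.2 − 3.31×34420 = −22373; K_B = 74452 − 3.31×(4532 + 26590) = −28561.82.
Balance: K_A − x×(3.31 − 0.91) = K_B, so x = (K_A − K_B)/(3.31 − 0.91) = 6188.82/2.4 = 2580 m.

2580 m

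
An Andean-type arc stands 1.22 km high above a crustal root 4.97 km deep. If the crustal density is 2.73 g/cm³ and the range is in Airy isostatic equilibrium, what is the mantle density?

Airy balance: ρ_c h = (ρ_m − ρ_c) r → ρ_m = ρ_c (1 + h/r).
ρ_m = 2.73 × (1 + 1.22 km/4.97 km) = 3.4 g/cm³.

3.4 g/cm³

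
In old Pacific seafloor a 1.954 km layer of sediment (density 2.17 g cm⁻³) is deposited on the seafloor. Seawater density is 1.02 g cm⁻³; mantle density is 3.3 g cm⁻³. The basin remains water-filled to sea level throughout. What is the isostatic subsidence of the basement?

Submarine loading: the sediment displaces seawater, and the subsidence is in turn flooded, so s (ρ_m − ρ_w) = t (ρ_sed − ρ_w).
s = 1.954 km × (2.17 − 1.02) / (3.3 − 1.02) = 0.986 km.

0.986 km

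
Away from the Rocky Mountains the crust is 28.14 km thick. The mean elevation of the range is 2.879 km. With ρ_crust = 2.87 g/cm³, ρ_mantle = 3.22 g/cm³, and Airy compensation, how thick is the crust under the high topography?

Root depth r = h ρ_c / (ρ_m − ρ_c) = 2.879 km × 2.87 / 0.35 = 23.61 km.
Total thickness = T + h + r = 28.14 km + 2.879 km + 23.61 km = 54.6 km.

54.6 km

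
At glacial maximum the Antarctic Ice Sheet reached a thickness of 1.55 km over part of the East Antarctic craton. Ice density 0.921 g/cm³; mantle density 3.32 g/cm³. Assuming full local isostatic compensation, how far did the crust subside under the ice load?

0.43 km

Isostatic balance requires: the ice load ρ_ice t is balanced by mantle displaced below, ρ_m s.
s = t ρ_ice / ρ_m = 1.55 km × 0.921/3.32 = 0.43 km.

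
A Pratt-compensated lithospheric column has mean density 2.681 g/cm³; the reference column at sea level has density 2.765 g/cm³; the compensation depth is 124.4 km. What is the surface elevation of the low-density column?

3.9 km

ρ_ref D = ρ (D + h) → h = D (ρ_ref − ρ)/ρ.
h = 124.4 km × (2.765 − 2.681)/2.681 = 3.9 km.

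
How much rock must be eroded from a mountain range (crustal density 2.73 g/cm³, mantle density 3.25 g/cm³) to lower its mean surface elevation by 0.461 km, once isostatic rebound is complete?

2.88 km

Net drop Δ = e − u = e − e ρ_c/ρ_m = e (ρ_m − ρ_c)/ρ_m.
e = Δ ρ_m/(ρ_m − ρ_c) = 0.461 km × 3.25/0.52 = 2.88 km.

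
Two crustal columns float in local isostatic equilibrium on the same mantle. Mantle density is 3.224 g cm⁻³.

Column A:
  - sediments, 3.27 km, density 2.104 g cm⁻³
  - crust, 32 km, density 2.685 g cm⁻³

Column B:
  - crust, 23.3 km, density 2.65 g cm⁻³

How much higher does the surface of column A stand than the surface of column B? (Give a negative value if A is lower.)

2.34 km

For any compensation level in the mantle, the mantle terms cancel and isostasy reduces to e = (Σt_A − Σt_B) − (Σ(ρt)_A − Σ(ρt)_B) / ρ_m.
Σt_A = 35.27 km; Σt_B = 23.3 km; Σ(ρt)_A = 92.80008; Σ(ρt)_B = 61.745 (in km·g cm⁻³).
e = (35.27 − 23.3) − (92.80008 − 61.745) / 3.224 = 2.34 km.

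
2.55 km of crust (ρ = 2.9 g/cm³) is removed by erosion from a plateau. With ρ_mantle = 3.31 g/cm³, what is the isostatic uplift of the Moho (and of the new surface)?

Unloading: uplift u = e ρ_c/ρ_m = 2.55 km × 2.9/3.31 = 2.23 km.

2.23 km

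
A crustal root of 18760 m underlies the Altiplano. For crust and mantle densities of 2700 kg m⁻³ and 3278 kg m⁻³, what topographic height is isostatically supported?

4020 m

Isostatic balance requires: ρ_c h = (ρ_m − ρ_c) r.
h = r (ρ_m − ρ_c) / ρ_c = 18760 m × (3278 − 2700) / 2700 = 4020 m.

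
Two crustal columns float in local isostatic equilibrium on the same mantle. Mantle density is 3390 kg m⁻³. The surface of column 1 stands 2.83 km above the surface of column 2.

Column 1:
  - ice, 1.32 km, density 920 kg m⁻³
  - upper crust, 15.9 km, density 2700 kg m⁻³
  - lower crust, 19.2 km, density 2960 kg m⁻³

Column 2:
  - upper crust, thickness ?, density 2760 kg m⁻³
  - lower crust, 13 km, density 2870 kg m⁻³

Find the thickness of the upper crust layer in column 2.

Take the compensation level at the base of the deeper column (depth z_c below the surface of column 1) and equate Σ ρ_i t_i down to z_c; mantle fills any gap and the z_c terms cancel.
Column 1: 1.32×920 + 15.9×2700 + 19.2×2960 + (z_c − 36.42)×3390
Column 2: 2.83×0 + x×2760 + 13×2870 + (z_c − 2.83 − 13 − x)×3390
The z_c×3390 term appears on both sides and cancels. Collect the known terms of each column as K = Σ(ρt)_known − 3390 × (depth of known layers): K_1 = 100976.4 − 3390×36.42 = −22487.4; K_2 = 37310 − 3390×(2.83 + 13) = −16353.7.
Balance: K_1 = K_2 − x×(3390 − 2760), so x = (K_2 − K_1)/(3390 − 2760) = 6133.7/630 = 9.74 km.

9.74 km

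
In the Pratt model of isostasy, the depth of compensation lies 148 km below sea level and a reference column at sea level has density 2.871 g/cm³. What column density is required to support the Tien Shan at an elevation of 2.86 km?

Pratt balance: ρ_ref D = ρ (D + h).
ρ = ρ_ref D/(D + h) = 2.871 × 148 km/(148 km + 2.86 km) = 2.82 g/cm³.

2.82 g/cm³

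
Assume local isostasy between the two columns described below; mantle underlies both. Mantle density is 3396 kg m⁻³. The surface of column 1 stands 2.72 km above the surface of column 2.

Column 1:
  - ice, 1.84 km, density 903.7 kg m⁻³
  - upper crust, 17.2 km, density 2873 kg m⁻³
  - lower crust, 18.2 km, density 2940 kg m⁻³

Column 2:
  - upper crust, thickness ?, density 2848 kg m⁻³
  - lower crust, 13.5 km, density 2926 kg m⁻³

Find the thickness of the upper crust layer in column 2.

Take the compensation level at the base of the deeper column (depth z_c below the surface of column 1) and equate Σ ρ_i t_i down to z_c; mantle fills any gap and the z_c terms cancel.
Column 1: 1.84×903.7 + 17.2×2873 + 18.2×2940 + (z_c − 37.24)×3396
Column 2: 2.72×0 + x×2848 + 13.5×2926 + (z_c − 2.72 − 13.5 − x)×3396
The z_c×3396 term appears on both sides and cancels. Collect the known terms of each column as K = Σ(ρt)_known − 3396 × (depth of known layers): K_1 = 104586.408 − 3396×37.24 = −21880.632; K_2 = 39501 − 3396×(2.72 + 13.5) = −15582.12.
Balance: K_1 = K_2 − x×(3396 − 2848), so x = (K_2 − K_1)/(3396 − 2848) = 6298.51/548 = 11.5 km.

11.5 km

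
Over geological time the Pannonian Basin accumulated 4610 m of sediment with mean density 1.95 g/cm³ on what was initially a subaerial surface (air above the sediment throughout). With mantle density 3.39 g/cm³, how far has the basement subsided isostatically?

2650 m

Subaerial load: s = t ρ_sed / ρ_m = 4610 m × 1.95/3.39 = 2650 m.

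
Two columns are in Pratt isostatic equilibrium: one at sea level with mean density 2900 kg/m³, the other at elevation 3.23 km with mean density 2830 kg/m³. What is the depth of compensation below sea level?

131 km

ρ_ref D = ρ (D + h) → D (ρ_ref − ρ) = ρ h.
D = ρ h/(ρ_ref − ρ) = 2830 × 3.23 km/(2900 − 2830) = 131 km.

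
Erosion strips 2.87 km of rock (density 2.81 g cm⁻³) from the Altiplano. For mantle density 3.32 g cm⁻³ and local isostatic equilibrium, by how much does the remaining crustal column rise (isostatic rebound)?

2.43 km

Unloading: uplift u = e ρ_c/ρ_m = 2.87 km × 2.81/3.32 = 2.43 km.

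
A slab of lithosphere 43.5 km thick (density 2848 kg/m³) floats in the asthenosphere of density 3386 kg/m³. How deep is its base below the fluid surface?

Draft d = t ρ_obj/ρ_fluid = 43.5 km × 2848/3386 = 36.6 km.

36.6 km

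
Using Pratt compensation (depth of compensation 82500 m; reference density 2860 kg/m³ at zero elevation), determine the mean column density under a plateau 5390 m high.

2680 kg/m³

Pratt balance: ρ_ref D = ρ (D + h).
ρ = ρ_ref D/(D + h) = 2860 × 82500 m/(82500 m + 5390 m) = 2680 kg/m³.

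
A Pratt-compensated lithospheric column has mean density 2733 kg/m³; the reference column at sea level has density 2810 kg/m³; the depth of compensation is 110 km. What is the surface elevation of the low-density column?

ρ_ref D = ρ (D + h) → h = D (ρ_ref − ρ)/ρ.
h = 110 km × (2810 − 2733)/2733 = 3.1 km.

3.1 km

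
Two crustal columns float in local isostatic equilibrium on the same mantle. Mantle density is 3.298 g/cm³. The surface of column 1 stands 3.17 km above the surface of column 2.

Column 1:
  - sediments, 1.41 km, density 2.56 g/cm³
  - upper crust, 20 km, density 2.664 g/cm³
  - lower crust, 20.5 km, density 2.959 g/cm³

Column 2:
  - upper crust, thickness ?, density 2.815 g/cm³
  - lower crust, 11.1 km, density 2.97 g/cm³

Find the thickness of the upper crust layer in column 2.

13.6 km

Take the compensation level at the base of the deeper column (depth z_c below the surface of column 1) and equate Σ ρ_i t_i down to z_c; mantle fills any gap and the z_c terms cancel.
Column 1: 1.41×2.56 + 20×2.664 + 20.5×2.959 + (z_c − 41.91)×3.298
Column 2: 3.17×0 + x×2.815 + 11.1×2.97 + (z_c − 3.17 − 11.1 − x)×3.298
The z_c×3.298 term appears on both sides and cancels. Collect the known terms of each column as K = Σ(ρt)_known − 3.298 × (depth of known layers): K_1 = 117.5491 − 3.298×41.91 = −20.67008; K_2 = 32.967 − 3.298×(3.17 + 11.1) = −14.09546.
Balance: K_1 = K_2 − x×(3.298 − 2.815), so x = (K_2 − K_1)/(3.298 − 2.815) = 6.57462/0.483 = 13.6 km.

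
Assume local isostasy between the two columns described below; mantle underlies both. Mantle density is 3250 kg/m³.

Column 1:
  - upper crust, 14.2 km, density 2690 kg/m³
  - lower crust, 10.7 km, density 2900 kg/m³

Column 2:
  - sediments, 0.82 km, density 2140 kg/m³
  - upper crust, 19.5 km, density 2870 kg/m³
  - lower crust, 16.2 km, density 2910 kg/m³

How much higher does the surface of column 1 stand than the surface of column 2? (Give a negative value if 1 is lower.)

For any compensation level in the mantle, the mantle terms cancel and isostasy reduces to e = (Σt_1 − Σt_2) − (Σ(ρt)_1 − Σ(ρt)_2) / ρ_m.
Σt_1 = 24.9 km; Σt_2 = 36.52 km; Σ(ρt)_1 = 69228; Σ(ρt)_2 = 104861.8 (in km·kg/m³).
e = (24.9 − 36.52) − (69228 − 104861.8) / 3250 = −0.656 km.

−0.656 km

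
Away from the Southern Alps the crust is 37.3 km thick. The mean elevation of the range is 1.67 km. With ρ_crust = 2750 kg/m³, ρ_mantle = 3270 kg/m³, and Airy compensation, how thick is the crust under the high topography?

47.8 km

Root depth r = h ρ_c / (ρ_m − ρ_c) = 1.67 km × 2750 / 520 = 8.832 km.
Total thickness = T + h + r = 37.3 km + 1.67 km + 8.832 km = 47.8 km.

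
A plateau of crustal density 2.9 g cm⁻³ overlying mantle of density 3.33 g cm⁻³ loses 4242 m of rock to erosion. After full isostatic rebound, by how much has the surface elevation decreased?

548 m

Rebound u = e ρ_c/ρ_m = 4242 m × 2.9/3.33 = 3694 m.
Net surface drop = e − u = 4242 m − 3694 m = e (ρ_m − ρ_c)/ρ_m = 548 m.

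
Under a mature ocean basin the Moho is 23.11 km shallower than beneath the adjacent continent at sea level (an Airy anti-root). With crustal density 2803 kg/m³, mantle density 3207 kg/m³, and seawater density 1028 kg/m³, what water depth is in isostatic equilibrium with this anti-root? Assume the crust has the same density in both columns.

Replacing a thickness d of crust by seawater at the top must be balanced by replacing crust with mantle at the base: d (ρ_c − ρ_w) = a (ρ_m − ρ_c).
d = a (ρ_m − ρ_c)/(ρ_c − ρ_w) = 23.11 km × 404/1775 = 5.26 km.

5.26 km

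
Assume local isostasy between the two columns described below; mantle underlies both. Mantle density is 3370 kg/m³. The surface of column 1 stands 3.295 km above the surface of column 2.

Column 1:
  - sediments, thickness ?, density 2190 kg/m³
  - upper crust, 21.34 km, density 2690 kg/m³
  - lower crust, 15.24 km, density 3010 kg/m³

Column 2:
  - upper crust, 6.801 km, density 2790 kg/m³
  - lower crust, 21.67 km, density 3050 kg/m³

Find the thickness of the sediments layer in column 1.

Take the compensation level at the base of the deeper column (depth z_c below the surface of column 1) and equate Σ ρ_i t_i down to z_c; mantle fills any gap and the z_c terms cancel.
Column 1: x×2190 + 21.34×2690 + 15.24×3010 + (z_c − 36.58 − x)×3370
Column 2: 3.295×0 + 6.801×2790 + 21.67×3050 + (z_c − 3.295 − 28.471)×3370
The z_c×3370 term appears on both sides and cancels. Collect the known terms of each column as K = Σ(ρt)_known − 3370 × (depth of known layers): K_1 = 103277 − 3370×36.58 = −19997.6; K_2 = 85068.29 − 3370×(3.295 + 28.471) = −21983.13.
Balance: K_1 − x×(3370 − 2190) = K_2, so x = (K_1 − K_2)/(3370 − 2190) = 1985.53/1180 = 1.68 km.

1.68 km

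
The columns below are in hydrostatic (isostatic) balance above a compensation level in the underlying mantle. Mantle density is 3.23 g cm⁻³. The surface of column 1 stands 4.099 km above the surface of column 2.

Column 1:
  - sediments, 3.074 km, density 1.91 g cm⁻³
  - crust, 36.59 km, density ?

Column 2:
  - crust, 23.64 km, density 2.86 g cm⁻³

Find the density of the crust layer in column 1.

2.74 g cm⁻³

Take the compensation level at the base of the deeper column (depth z_c below the surface of column 1) and equate Σ ρ_i t_i down to z_c; mantle fills any gap and the z_c terms cancel.
Column 1: 3.074×1.91 + 36.59×ρ + (z_c − 39.664)×3.23
Column 2: 4.099×0 + 23.64×2.86 + (z_c − 4.099 − 23.64)×3.23
The z_c×3.23 term appears on both sides and cancels. Collect the known terms of each column as K = Σ(ρt)_known − 3.23 × (depth of known layers): K_1 = 5.87134 − 3.23×39.664 = −122.24338; K_2 = 67.6104 − 3.23×(4.099 + 23.64) = −21.98657.
Balance: K_1 + 36.59×ρ = K_2, so ρ = (K_2 − K_1)/36.59 = 100.257/36.59 = 2.74 g cm⁻³.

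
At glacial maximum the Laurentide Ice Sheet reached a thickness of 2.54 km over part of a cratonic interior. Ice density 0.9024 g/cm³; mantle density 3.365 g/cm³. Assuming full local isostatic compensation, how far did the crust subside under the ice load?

In Airy isostatic equilibrium: the ice load ρ_ice t is balanced by mantle displaced below, ρ_m s.
s = t ρ_ice / ρ_m = 2.54 km × 0.9024/3.365 = 0.681 km.

0.681 km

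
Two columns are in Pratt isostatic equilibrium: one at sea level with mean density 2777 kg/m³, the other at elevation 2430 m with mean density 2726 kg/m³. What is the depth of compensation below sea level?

130000 m

ρ_ref D = ρ (D + h) → D (ρ_ref − ρ) = ρ h.
D = ρ h/(ρ_ref − ρ) = 2726 × 2430 m/(2777 − 2726) = 130000 m.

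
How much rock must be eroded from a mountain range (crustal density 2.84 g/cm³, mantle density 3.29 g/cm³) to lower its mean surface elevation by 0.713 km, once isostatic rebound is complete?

Net drop Δ = e − u = e − e ρ_c/ρ_m = e (ρ_m − ρ_c)/ρ_m.
e = Δ ρ_m/(ρ_m − ρ_c) = 0.713 km × 3.29/0.45 = 5.21 km.

5.21 km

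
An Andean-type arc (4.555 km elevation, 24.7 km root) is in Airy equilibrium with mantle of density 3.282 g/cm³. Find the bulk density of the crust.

ρ_c h = (ρ_m − ρ_c) r → ρ_c (h + r) = ρ_m r → ρ_c = ρ_m r / (h + r).
ρ_c = 3.282 × 24.7 km / (4.555 km + 24.7 km) = 2.77 g/cm³.

2.77 g/cm³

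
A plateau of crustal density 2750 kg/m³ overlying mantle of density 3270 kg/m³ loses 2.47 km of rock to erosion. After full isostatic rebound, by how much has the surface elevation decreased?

0.393 km

Rebound u = e ρ_c/ρ_m = 2.47 km × 2750/3270 = 2.077 km.
Net surface drop = e − u = 2.47 km − 2.077 km = e (ρ_m − ρ_c)/ρ_m = 0.393 km.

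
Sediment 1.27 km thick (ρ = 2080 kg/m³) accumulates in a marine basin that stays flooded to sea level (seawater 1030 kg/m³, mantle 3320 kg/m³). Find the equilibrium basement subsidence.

0.582 km

Submarine loading: the sediment displaces seawater, and the subsidence is in turn flooded, so s (ρ_m − ρ_w) = t (ρ_sed − ρ_w).
s = 1.27 km × (2080 − 1030) / (3320 − 1030) = 0.582 km.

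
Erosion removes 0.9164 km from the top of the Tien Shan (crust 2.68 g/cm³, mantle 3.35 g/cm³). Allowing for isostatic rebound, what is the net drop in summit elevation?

Rebound u = e ρ_c/ρ_m = 0.9164 km × 2.68/3.35 = 0.7331 km.
Net surface drop = e − u = 0.9164 km − 0.7331 km = e (ρ_m − ρ_c)/ρ_m = 0.183 km.

0.183 km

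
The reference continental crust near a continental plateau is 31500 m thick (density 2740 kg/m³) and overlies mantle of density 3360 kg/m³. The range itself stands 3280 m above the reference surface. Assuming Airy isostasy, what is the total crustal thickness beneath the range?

Root depth r = h ρ_c / (ρ_m − ρ_c) = 3280 m × 2740 / 620 = 14500 m.
Total thickness = T + h + r = 31500 m + 3280 m + 14500 m = 49300 m.

49300 m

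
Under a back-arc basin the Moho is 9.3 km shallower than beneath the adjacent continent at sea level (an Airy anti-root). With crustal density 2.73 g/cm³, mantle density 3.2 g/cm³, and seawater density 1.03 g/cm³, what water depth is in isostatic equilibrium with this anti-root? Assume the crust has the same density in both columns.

Replacing a thickness d of crust by seawater at the top must be balanced by replacing crust with mantle at the base: d (ρ_c − ρ_w) = a (ρ_m − ρ_c).
d = a (ρ_m − ρ_c)/(ρ_c − ρ_w) = 9.3 km × 0.47/1.7 = 2.57 km.

2.57 km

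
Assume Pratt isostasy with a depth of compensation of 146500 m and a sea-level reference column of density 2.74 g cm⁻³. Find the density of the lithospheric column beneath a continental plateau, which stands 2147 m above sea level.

Pratt balance: ρ_ref D = ρ (D + h).
ρ = ρ_ref D/(D + h) = 2.74 × 146500 m/(146500 m + 2147 m) = 2.7 g cm⁻³.

2.7 g cm⁻³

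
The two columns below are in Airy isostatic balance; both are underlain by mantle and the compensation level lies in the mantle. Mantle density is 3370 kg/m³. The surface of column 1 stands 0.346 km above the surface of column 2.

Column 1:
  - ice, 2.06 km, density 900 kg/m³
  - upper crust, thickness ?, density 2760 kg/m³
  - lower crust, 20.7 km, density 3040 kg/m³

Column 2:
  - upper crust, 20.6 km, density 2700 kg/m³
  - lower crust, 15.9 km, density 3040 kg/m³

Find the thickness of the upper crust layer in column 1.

Take the compensation level at the base of the deeper column (depth z_c below the surface of column 1) and equate Σ ρ_i t_i down to z_c; mantle fills any gap and the z_c terms cancel.
Column 1: 2.06×900 + x×2760 + 20.7×3040 + (z_c − 22.76 − x)×3370
Column 2: 0.346×0 + 20.6×2700 + 15.9×3040 + (z_c − 0.346 − 36.5)×3370
The z_c×3370 term appears on both sides and cancels. Collect the known terms of each column as K = Σ(ρt)_known − 3370 × (depth of known layers): K_1 = 64782 − 3370×22.76 = −11919.2; K_2 = 103956 − 3370×(0.346 + 36.5) = −20215.02.
Balance: K_1 − x×(3370 − 2760) = K_2, so x = (K_1 − K_2)/(3370 − 2760) = 8295.82/610 = 13.6 km.

13.6 km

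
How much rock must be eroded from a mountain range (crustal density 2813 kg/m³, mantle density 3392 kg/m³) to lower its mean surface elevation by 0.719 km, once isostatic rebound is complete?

4.21 km

Net drop Δ = e − u = e − e ρ_c/ρ_m = e (ρ_m − ρ_c)/ρ_m.
e = Δ ρ_m/(ρ_m − ρ_c) = 0.719 km × 3392/579 = 4.21 km.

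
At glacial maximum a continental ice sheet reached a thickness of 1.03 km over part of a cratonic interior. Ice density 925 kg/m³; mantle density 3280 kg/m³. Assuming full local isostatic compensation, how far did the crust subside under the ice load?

Equating mass per unit area of the two columns: the ice load ρ_ice t is balanced by mantle displaced below, ρ_m s.
s = t ρ_ice / ρ_m = 1.03 km × 925/3280 = 0.29 km.

0.29 km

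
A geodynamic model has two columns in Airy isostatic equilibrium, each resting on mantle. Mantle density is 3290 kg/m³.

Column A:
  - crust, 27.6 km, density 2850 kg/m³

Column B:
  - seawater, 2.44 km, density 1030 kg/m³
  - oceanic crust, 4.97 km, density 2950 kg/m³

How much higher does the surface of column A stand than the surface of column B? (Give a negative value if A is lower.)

For any compensation level in the mantle, the mantle terms cancel and isostasy reduces to e = (Σt_A − Σt_B) − (Σ(ρt)_A − Σ(ρt)_B) / ρ_m.
Σt_A = 27.6 km; Σt_B = 7.41 km; Σ(ρt)_A = 78660; Σ(ρt)_B = 17174.7 (in km·kg/m³).
e = (27.6 − 7.41) − (78660 − 17174.7) / 3290 = 1.5 km.

1.5 km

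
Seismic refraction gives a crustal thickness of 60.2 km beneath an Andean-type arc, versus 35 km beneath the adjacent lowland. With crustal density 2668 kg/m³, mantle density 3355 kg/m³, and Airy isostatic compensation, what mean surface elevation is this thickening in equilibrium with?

Excess crust Δ = 60.2 km − 35 km = 25.2 km, split between elevation h and root r with h + r = Δ.
Airy balance ρ_c h = (ρ_m − ρ_c) r gives r = h ρ_c/(ρ_m − ρ_c), so h (1 + ρ_c/(ρ_m − ρ_c)) = Δ, i.e. h = Δ (ρ_m − ρ_c)/ρ_m.
h = 25.2 km × 687/3355 = 5.16 km.

5.16 km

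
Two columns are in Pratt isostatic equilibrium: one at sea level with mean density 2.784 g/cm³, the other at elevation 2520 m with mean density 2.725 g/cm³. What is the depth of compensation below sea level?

ρ_ref D = ρ (D + h) → D (ρ_ref − ρ) = ρ h.
D = ρ h/(ρ_ref − ρ) = 2.725 × 2520 m/(2.784 − 2.725) = 116000 m.

116000 m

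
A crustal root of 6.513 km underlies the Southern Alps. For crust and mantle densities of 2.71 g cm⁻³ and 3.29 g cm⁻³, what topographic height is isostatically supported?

1.39 km

For local isostatic compensation: ρ_c h = (ρ_m − ρ_c) r.
h = r (ρ_m − ρ_c) / ρ_c = 6.513 km × (3.29 − 2.71) / 2.71 = 1.39 km.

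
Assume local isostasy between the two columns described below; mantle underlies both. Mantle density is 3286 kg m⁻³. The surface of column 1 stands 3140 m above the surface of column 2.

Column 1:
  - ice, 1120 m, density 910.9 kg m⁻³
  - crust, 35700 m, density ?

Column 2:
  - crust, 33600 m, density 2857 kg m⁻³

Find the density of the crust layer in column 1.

Take the compensation level at the base of the deeper column (depth z_c below the surface of column 1) and equate Σ ρ_i t_i down to z_c; mantle fills any gap and the z_c terms cancel.
Column 1: 1120×910.9 + 35700×ρ + (z_c − 36820)×3286
Column 2: 3140×0 + 33600×2857 + (z_c − 3140 − 33600)×3286
The z_c×3286 term appears on both sides and cancels. Collect the known terms of each column as K = Σ(ρt)_known − 3286 × (depth of known layers): K_1 = 1020208 − 3286×36820 = −119970312; K_2 = 95995200 − 3286×(3140 + 33600) = −24732440.
Balance: K_1 + 35700×ρ = K_2, so ρ = (K_2 − K_1)/35700 = 95237900/35700 = 2670 kg m⁻³.

2670 kg m⁻³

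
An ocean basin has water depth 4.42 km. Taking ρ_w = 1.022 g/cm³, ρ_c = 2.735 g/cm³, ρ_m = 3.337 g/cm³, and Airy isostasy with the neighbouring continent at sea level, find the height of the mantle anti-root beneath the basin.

12.6 km

Balancing pressure at the compensation depth: replacing crust with seawater at the top is compensated by replacing crust with mantle at the base: d (ρ_c − ρ_w) = a (ρ_m − ρ_c).
a = d (ρ_c − ρ_w)/(ρ_m − ρ_c) = 4.42 km × 1.713/0.602 = 12.6 km.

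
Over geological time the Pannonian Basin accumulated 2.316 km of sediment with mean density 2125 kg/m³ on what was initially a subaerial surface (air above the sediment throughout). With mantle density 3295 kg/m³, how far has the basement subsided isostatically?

1.49 km

Subaerial load: s = t ρ_sed / ρ_m = 2.316 km × 2125/3295 = 1.49 km.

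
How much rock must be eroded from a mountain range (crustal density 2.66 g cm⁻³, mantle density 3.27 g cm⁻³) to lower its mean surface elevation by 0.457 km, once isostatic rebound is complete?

Net drop Δ = e − u = e − e ρ_c/ρ_m = e (ρ_m − ρ_c)/ρ_m.
e = Δ ρ_m/(ρ_m − ρ_c) = 0.457 km × 3.27/0.61 = 2.45 km.

2.45 km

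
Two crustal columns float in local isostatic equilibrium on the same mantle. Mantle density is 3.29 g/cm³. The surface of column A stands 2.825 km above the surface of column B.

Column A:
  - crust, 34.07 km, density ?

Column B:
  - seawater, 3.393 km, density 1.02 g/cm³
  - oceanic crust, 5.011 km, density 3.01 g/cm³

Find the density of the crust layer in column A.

Take the compensation level at the base of the deeper column (depth z_c below the surface of column A) and equate Σ ρ_i t_i down to z_c; mantle fills any gap and the z_c terms cancel.
Column A: 34.07×ρ + (z_c − 34.07)×3.29
Column B: 2.825×0 + 3.393×1.02 + 5.011×3.01 + (z_c − 2.825 − 8.404)×3.29
The z_c×3.29 term appears on both sides and cancels. Collect the known terms of each column as K = Σ(ρt)_known − 3.29 × (depth of known layers): K_A = 0 − 3.29×34.07 = −112.0903; K_B = 18.54397 − 3.29×(2.825 + 8.404) = −18.39944.
Balance: K_A + 34.07×ρ = K_B, so ρ = (K_B − K_A)/34.07 = 93.6909/34.07 = 2.75 g/cm³.

2.75 g/cm³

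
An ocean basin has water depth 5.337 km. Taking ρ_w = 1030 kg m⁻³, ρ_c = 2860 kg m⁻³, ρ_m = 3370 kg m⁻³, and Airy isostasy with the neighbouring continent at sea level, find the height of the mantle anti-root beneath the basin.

Isostatic balance requires: replacing crust with seawater at the top is compensated by replacing crust with mantle at the base: d (ρ_c − ρ_w) = a (ρ_m − ρ_c).
a = d (ρ_c − ρ_w)/(ρ_m − ρ_c) = 5.337 km × 1830/510 = 19.2 km.

19.2 km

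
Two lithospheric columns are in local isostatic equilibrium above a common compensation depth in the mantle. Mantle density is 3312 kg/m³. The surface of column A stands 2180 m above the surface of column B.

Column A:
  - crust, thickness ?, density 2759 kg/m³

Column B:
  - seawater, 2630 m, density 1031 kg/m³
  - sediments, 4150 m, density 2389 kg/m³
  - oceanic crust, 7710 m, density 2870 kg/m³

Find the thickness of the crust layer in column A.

Take the compensation level at the base of the deeper column (depth z_c below the surface of column A) and equate Σ ρ_i t_i down to z_c; mantle fills any gap and the z_c terms cancel.
Column A: x×2759 + (z_c − 0 − x)×3312
Column B: 2180×0 + 2630×1031 + 4150×2389 + 7710×2870 + (z_c − 2180 − 14490)×3312
The z_c×3312 term appears on both sides and cancels. Collect the known terms of each column as K = Σ(ρt)_known − 3312 × (depth of known layers): K_A = 0 − 3312×0 = 0; K_B = 34753580 − 3312×(2180 + 14490) = −20457460.
Balance: K_A − x×(3312 − 2759) = K_B, so x = (K_A − K_B)/(3312 − 2759) = 20457500/553 = 37000 m.

37000 m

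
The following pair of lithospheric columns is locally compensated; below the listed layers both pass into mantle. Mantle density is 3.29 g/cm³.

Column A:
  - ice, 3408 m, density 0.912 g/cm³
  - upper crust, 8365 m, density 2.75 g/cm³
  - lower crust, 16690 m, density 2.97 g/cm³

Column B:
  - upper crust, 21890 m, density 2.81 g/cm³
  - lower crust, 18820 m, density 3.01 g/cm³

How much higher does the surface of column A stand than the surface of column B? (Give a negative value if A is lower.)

664 m

For any compensation level in the mantle, the mantle terms cancel and isostasy reduces to e = (Σt_A − Σt_B) − (Σ(ρt)_A − Σ(ρt)_B) / ρ_m.
Σt_A = 28463 m; Σt_B = 40710 m; Σ(ρt)_A = 75681.146; Σ(ρt)_B = 118159.1 (in m·g/cm³).
e = (28463 − 40710) − (75681.146 − 118159.1) / 3.29 = 664 m.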